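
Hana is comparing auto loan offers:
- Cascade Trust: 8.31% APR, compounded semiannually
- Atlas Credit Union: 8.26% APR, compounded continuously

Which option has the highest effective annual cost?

Cascade Trust: (1 + 0.0831/2)^2 − 1 = 8.483%
Atlas Credit Union: e^0.0826 − 1 = 8.611%
The highest effective annual rate is Atlas Credit Union at 8.611%.

Atlas Credit Union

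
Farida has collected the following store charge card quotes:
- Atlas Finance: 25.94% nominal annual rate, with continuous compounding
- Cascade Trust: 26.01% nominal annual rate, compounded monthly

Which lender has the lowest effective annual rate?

Cascade Trust

Atlas Finance: e^0.2594 − 1 = 29.615%
Cascade Trust: (1 + 0.2601/12)^12 − 1 = 29.346%
The lowest effective annual rate is Cascade Trust at 29.346%.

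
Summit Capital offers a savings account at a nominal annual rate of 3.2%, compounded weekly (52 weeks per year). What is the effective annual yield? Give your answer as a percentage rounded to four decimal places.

EAR = (1 + 0.032/52)^52 − 1.
= (1 + 0.000615)^52 − 1 = 1.032507 − 1 = 3.2507%.

3.2507%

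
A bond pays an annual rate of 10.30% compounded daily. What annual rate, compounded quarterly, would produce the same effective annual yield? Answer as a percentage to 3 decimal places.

10.432%

EAR = (1 + 0.1030/365)^365 − 1 = 0.108475.
Solve (1 + r/4)^4 = 1.108475: r/4 = 1.108475^(1/4) − 1 = 0.026081, so r = 0.104323 = 10.432%.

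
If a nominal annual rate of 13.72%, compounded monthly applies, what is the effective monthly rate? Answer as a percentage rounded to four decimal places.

With a nominal annual rate compounded monthly, the periodic rate is the nominal rate divided by 12.
i = 0.1372 / 12 = 0.0114333 = 1.1433%.

1.1433%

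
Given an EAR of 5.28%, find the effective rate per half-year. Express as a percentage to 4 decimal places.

2.6060%

The per-half-year rate i satisfies (1 + i)^2 = 1 + 0.0528.
i = 1.0528^(1/2) − 1 = 0.0260604 = 2.6060%.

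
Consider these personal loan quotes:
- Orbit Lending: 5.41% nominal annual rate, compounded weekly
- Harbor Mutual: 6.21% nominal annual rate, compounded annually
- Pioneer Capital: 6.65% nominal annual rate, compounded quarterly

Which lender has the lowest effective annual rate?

Orbit Lending: (1 + 0.0541/52)^52 − 1 = 5.556%
Harbor Mutual: compounded annually, EAR = 6.210%
Pioneer Capital: (1 + 0.0665/4)^4 − 1 = 6.818%
The lowest effective annual rate is Orbit Lending at 5.556%.

Orbit Lending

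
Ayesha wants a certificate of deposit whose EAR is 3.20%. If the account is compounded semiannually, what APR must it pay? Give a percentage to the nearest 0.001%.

(1 + r/2)^2 − 1 = 0.0320, so 1 + r/2 = 1.0320^(1/2).
r/2 = 0.015874, so r = 0.031748 = 3.175%.

3.175%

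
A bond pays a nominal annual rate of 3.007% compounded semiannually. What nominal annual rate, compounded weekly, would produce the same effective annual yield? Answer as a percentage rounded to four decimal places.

EAR = (1 + 0.03007/2)^2 − 1 = 0.030296.
Solve (1 + r/52)^52 = 1.030296: r/52 = 1.030296^(1/52) − 1 = 0.000574, so r = 0.029855 = 2.9855%.

2.9855%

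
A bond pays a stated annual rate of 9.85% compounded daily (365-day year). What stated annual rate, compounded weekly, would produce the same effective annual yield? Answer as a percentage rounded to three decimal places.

9.858%

EAR = (1 + 0.0985/365)^365 − 1 = 0.103500.
Solve (1 + r/52)^52 = 1.103500: r/52 = 1.103500^(1/52) − 1 = 0.001896, so r = 0.098580 = 9.858%.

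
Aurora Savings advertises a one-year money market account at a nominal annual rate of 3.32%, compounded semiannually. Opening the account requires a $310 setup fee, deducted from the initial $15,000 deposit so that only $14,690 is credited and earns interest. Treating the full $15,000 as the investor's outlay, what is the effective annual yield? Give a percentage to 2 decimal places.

1.21%

Value after one year: 14,690 × (1 + 0.0332/2)^2 = 14,690 × 1.033476 = $15,181.76.
Effective yield on the $15,000 outlay: 15,181.76 / 15,000 − 1 = 0.012117 = 1.21%.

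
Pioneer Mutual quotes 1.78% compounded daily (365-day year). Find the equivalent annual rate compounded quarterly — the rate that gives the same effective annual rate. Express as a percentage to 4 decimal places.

1.7839%

EAR = (1 + 0.0178/365)^365 − 1 = 0.017959.
Solve (1 + r/4)^4 = 1.017959: r/4 = 1.017959^(1/4) − 1 = 0.004460, so r = 0.017839 = 1.7839%.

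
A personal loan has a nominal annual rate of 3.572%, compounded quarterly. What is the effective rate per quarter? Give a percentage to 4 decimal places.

With a nominal annual rate compounded quarterly, the periodic rate is the nominal rate divided by 4.
i = 0.03572 / 4 = 0.0089300 = 0.8930%.

0.8930%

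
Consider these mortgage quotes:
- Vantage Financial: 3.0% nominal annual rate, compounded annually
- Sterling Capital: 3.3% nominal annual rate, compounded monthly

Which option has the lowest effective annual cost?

Vantage Financial

Vantage Financial: compounded annually, EAR = 3.000%
Sterling Capital: (1 + 0.033/12)^12 − 1 = 3.350%
The lowest effective annual rate is Vantage Financial at 3.000%.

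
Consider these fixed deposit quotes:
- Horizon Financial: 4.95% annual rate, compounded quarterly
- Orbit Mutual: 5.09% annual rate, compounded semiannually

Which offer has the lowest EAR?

Horizon Financial: (1 + 0.0495/4)^4 − 1 = 5.043%
Orbit Mutual: (1 + 0.0509/2)^2 − 1 = 5.155%
The lowest effective annual rate is Horizon Financial at 5.043%.

Horizon Financial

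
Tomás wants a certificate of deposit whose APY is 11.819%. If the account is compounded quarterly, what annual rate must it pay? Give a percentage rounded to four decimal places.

(1 + r/4)^4 − 1 = 0.11819, so 1 + r/4 = 1.11819^(1/4).
r/4 = 0.028321, so r = 0.113286 = 11.3286%.

11.3286%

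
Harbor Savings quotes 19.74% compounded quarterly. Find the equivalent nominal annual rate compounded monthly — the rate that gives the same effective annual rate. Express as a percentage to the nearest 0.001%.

19.424%

EAR = (1 + 0.1974/4)^4 − 1 = 0.212499.
Solve (1 + r/12)^12 = 1.212499: r/12 = 1.212499^(1/12) − 1 = 0.016187, so r = 0.194239 = 19.424%.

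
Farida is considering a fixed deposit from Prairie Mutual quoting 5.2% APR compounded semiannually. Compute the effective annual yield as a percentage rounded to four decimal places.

5.2676%

EAR = (1 + 0.052/2)^2 − 1.
= 1.052676 − 1 = 5.2676%.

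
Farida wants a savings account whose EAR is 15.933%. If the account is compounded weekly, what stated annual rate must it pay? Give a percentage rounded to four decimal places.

14.8053%

(1 + r/52)^52 − 1 = 0.15933, so 1 + r/52 = 1.15933^(1/52).
r/52 = 0.002847, so r = 0.148053 = 14.8053%.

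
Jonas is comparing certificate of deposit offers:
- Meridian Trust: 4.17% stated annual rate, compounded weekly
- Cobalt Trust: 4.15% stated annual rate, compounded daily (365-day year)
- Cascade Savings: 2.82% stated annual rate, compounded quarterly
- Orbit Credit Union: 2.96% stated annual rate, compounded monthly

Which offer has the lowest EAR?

Cascade Savings

Meridian Trust: (1 + 0.0417/52)^52 − 1 = 4.256%
Cobalt Trust: (1 + 0.0415/365)^365 − 1 = 4.237%
Cascade Savings: (1 + 0.0282/4)^4 − 1 = 2.850%
Orbit Credit Union: (1 + 0.0296/12)^12 − 1 = 3.000%
The lowest effective annual rate is Cascade Savings at 2.850%.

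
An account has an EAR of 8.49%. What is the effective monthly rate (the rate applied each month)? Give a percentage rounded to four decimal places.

The per-month rate i satisfies (1 + i)^12 = 1 + 0.0849.
i = 1.0849^(1/12) − 1 = 0.0068138 = 0.6814%.

0.6814%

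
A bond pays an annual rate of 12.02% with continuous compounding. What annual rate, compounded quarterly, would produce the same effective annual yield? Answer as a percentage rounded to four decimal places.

EAR under continuous compounding: e^0.1202 − 1 = 0.127722.
Solve (1 + r/4)^4 = 1.127722: r/4 = 1.127722^(1/4) − 1 = 0.030506, so r = 0.122024 = 12.2024%.

12.2024%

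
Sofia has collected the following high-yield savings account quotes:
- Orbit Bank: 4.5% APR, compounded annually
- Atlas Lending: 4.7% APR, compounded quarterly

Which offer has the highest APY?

Atlas Lending

Orbit Bank: compounded annually, EAR = 4.500%
Atlas Lending: (1 + 0.047/4)^4 − 1 = 4.783%
The highest effective annual rate is Atlas Lending at 4.783%.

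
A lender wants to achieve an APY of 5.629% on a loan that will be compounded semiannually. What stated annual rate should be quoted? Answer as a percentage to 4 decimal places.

(1 + r/2)^2 − 1 = 0.05629, so 1 + r/2 = 1.05629^(1/2).
r/2 = 0.027760, so r = 0.055519 = 5.5519%.

5.5519%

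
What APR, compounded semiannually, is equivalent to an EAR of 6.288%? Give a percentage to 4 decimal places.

(1 + r/2)^2 − 1 = 0.06288, so 1 + r/2 = 1.06288^(1/2).
r/2 = 0.030961, so r = 0.061921 = 6.1921%.

6.1921%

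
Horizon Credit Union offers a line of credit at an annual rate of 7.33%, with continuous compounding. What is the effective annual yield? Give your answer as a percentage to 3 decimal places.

7.605%

With continuous compounding, EAR = e^0.0733 − 1.
e^0.0733 = 1.076053, so EAR = 0.076053 = 7.605%.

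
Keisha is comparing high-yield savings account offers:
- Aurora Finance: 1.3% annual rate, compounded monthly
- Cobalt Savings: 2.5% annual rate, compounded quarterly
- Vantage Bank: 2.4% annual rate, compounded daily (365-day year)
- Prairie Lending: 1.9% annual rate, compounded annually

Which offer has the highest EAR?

Aurora Finance: (1 + 0.013/12)^12 − 1 = 1.308%
Cobalt Savings: (1 + 0.025/4)^4 − 1 = 2.524%
Vantage Bank: (1 + 0.024/365)^365 − 1 = 2.429%
Prairie Lending: compounded annually, EAR = 1.900%
The highest effective annual rate is Cobalt Savings at 2.524%.

Cobalt Savings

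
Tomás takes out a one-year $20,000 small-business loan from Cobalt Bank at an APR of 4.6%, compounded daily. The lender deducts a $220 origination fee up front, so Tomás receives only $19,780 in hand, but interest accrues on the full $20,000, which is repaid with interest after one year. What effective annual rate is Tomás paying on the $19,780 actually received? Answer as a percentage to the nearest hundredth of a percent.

Amount owed after one year: 20,000 × (1 + 0.046/365)^365 = 20,000 × 1.047071 = $20,941.43.
Effective rate on net proceeds: 20,941.43 / 19,780 − 1 = 0.058717 = 5.87%.

5.87%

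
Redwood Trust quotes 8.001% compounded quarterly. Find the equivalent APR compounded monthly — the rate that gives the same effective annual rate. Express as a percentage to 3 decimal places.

EAR = (1 + 0.08001/4)^4 − 1 = 0.082443.
Solve (1 + r/12)^12 = 1.082443: r/12 = 1.082443^(1/12) − 1 = 0.006624, so r = 0.079482 = 7.948%.

7.948%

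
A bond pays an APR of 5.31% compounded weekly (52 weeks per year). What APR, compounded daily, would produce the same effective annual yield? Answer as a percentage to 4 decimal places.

EAR = (1 + 0.0531/52)^52 − 1 = 0.054507.
Solve (1 + r/365)^365 = 1.054507: r/365 = 1.054507^(1/365) − 1 = 0.000145, so r = 0.053077 = 5.3077%.

5.3077%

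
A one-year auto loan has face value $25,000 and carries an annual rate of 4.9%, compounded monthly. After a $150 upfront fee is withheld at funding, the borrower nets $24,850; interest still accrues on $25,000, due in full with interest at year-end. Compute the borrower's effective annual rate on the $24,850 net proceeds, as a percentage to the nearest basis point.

5.65%

Amount owed after one year: 25,000 × (1 + 0.049/12)^12 = 25,000 × 1.050116 = $26,252.89.
Effective rate on net proceeds: 26,252.89 / 24,850 − 1 = 0.056454 = 5.65%.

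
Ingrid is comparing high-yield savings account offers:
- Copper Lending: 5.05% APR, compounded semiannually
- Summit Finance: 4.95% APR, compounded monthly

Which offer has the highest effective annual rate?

Copper Lending: (1 + 0.0505/2)^2 − 1 = 5.114%
Summit Finance: (1 + 0.0495/12)^12 − 1 = 5.064%
The highest effective annual rate is Copper Lending at 5.114%.

Copper Lending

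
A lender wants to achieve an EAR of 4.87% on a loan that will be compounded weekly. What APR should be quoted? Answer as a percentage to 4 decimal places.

4.7573%

(1 + r/52)^52 − 1 = 0.0487, so 1 + r/52 = 1.0487^(1/52).
r/52 = 0.000915, so r = 0.047573 = 4.7573%.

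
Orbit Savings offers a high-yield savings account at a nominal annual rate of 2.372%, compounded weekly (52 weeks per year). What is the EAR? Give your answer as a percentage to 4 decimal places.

EAR = (1 + 0.02372/52)^52 − 1.
= 1.023998 − 1 = 2.3998%.

2.3998%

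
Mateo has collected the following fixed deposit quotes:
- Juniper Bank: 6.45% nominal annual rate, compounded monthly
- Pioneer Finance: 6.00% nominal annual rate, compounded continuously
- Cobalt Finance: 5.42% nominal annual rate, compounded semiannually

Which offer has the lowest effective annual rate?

Cobalt Finance

Juniper Bank: (1 + 0.0645/12)^12 − 1 = 6.644%
Pioneer Finance: e^0.0600 − 1 = 6.184%
Cobalt Finance: (1 + 0.0542/2)^2 − 1 = 5.493%
The lowest effective annual rate is Cobalt Finance at 5.493%.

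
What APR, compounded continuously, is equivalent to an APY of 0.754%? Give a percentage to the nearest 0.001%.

0.751%

Continuous: nominal r satisfies e^r − 1 = 0.00754.
r = ln(1 + 0.00754) = ln(1.00754) = 0.007512 = 0.751%.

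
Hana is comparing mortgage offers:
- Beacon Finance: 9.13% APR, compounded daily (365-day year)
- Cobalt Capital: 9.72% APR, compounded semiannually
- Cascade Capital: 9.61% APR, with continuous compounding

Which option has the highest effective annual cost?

Beacon Finance: (1 + 0.0913/365)^365 − 1 = 9.559%
Cobalt Capital: (1 + 0.0972/2)^2 − 1 = 9.956%
Cascade Capital: e^0.0961 − 1 = 10.087%
The highest effective annual rate is Cascade Capital at 10.087%.

Cascade Capital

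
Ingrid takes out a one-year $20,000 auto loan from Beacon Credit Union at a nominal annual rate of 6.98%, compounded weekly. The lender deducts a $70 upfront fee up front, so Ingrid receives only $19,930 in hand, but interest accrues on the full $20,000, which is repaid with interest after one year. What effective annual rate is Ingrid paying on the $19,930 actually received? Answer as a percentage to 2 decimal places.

7.60%

Amount owed after one year: 20,000 × (1 + 0.0698/52)^52 = 20,000 × 1.072244 = $21,444.87.
Effective rate on net proceeds: 21,444.87 / 19,930 − 1 = 0.076010 = 7.60%.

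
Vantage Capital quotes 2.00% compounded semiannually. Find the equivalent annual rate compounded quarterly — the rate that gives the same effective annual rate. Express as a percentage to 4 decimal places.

1.9950%

EAR = (1 + 0.0200/2)^2 − 1 = 0.020100.
Solve (1 + r/4)^4 = 1.020100: r/4 = 1.020100^(1/4) − 1 = 0.004988, so r = 0.019950 = 1.9950%.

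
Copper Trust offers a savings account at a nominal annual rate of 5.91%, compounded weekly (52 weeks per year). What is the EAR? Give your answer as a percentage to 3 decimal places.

6.085%

EAR = (1 + 0.0591/52)^52 − 1.
= 1.060846 − 1 = 6.085%.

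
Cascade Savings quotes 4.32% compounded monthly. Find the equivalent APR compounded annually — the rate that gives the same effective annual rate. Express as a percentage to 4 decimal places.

4.4066%

EAR = (1 + 0.0432/12)^12 − 1 = 0.044066.
Compounded annually, the equivalent nominal rate is the EAR itself: 4.4066%.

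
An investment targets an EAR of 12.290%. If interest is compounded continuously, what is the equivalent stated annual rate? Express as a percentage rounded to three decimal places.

11.591%

Continuous: nominal r satisfies e^r − 1 = 0.12290.
r = ln(1 + 0.12290) = ln(1.12290) = 0.115915 = 11.591%.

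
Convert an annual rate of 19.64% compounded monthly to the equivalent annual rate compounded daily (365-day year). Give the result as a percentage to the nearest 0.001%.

19.486%

EAR = (1 + 0.1964/12)^12 − 1 = 0.215080.
Solve (1 + r/365)^365 = 1.215080: r/365 = 1.215080^(1/365) − 1 = 0.000534, so r = 0.194862 = 19.486%.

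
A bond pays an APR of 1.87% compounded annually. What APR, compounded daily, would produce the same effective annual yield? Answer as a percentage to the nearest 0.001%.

1.853%

Compounded annually, EAR = nominal = 0.018700.
Solve (1 + r/365)^365 = 1.018700: r/365 = 1.018700^(1/365) − 1 = 0.000051, so r = 0.018528 = 1.853%.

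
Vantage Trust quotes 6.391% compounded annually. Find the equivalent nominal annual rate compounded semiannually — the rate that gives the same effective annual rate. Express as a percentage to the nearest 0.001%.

Compounded annually, EAR = nominal = 0.063910.
Solve (1 + r/2)^2 = 1.063910: r/2 = 1.063910^(1/2) − 1 = 0.031460, so r = 0.062920 = 6.292%.

6.292%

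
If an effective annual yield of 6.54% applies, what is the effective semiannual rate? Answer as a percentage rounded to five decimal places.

3.21822%

The per-half-year rate i satisfies (1 + i)^2 = 1 + 0.0654.
i = 1.0654^(1/2) − 1 = 0.0321822 = 3.21822%.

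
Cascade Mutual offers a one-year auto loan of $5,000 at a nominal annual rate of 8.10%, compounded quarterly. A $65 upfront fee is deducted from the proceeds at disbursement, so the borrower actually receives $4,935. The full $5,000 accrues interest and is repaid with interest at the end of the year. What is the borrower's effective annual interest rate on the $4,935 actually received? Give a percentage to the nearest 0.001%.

9.776%

Amount owed after one year: 5,000 × (1 + 0.0810/4)^4 = 5,000 × 1.083494 = $5,417.47.
Effective rate on net proceeds: 5,417.47 / 4,935 − 1 = 0.097765 = 9.776%.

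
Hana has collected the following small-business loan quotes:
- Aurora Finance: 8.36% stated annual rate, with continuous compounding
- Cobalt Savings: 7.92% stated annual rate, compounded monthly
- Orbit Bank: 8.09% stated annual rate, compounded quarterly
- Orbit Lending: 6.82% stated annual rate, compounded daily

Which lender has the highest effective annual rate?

Aurora Finance: e^0.0836 − 1 = 8.719%
Cobalt Savings: (1 + 0.0792/12)^12 − 1 = 8.214%
Orbit Bank: (1 + 0.0809/4)^4 − 1 = 8.339%
Orbit Lending: (1 + 0.0682/365)^365 − 1 = 7.057%
The highest effective annual rate is Aurora Finance at 8.719%.

Aurora Finance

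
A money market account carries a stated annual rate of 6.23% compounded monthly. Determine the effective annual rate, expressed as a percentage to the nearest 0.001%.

EAR = (1 + 0.0623/12)^12 − 1.
= (1 + 0.005192)^12 − 1 = 1.064110 − 1 = 6.411%.

6.411%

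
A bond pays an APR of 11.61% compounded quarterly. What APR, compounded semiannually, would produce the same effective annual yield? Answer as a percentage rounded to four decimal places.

11.7785%

EAR = (1 + 0.1161/4)^4 − 1 = 0.121253.
Solve (1 + r/2)^2 = 1.121253: r/2 = 1.121253^(1/2) − 1 = 0.058892, so r = 0.117785 = 11.7785%.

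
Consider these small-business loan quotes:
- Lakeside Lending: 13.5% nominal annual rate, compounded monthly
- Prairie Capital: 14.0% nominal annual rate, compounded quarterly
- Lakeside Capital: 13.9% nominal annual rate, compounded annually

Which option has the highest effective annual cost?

Lakeside Lending: (1 + 0.135/12)^12 − 1 = 14.367%
Prairie Capital: (1 + 0.140/4)^4 − 1 = 14.752%
Lakeside Capital: compounded annually, EAR = 13.900%
The highest effective annual rate is Prairie Capital at 14.752%.

Prairie Capital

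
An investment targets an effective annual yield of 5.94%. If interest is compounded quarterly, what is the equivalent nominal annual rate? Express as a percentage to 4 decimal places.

(1 + r/4)^4 − 1 = 0.0594, so 1 + r/4 = 1.0594^(1/4).
r/4 = 0.014530, so r = 0.058121 = 5.8121%.

5.8121%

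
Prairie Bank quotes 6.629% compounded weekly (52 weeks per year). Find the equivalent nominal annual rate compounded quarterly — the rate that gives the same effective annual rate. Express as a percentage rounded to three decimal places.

6.680%

EAR = (1 + 0.06629/52)^52 − 1 = 0.068491.
Solve (1 + r/4)^4 = 1.068491: r/4 = 1.068491^(1/4) − 1 = 0.016700, so r = 0.066799 = 6.680%.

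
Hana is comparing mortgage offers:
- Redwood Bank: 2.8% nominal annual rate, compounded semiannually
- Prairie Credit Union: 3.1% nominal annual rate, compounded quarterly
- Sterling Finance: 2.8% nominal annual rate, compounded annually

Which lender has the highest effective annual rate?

Prairie Credit Union

Redwood Bank: (1 + 0.028/2)^2 − 1 = 2.820%
Prairie Credit Union: (1 + 0.031/4)^4 − 1 = 3.136%
Sterling Finance: compounded annually, EAR = 2.800%
The highest effective annual rate is Prairie Credit Union at 3.136%.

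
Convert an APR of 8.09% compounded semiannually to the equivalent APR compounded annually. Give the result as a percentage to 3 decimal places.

EAR = (1 + 0.0809/2)^2 − 1 = 0.082536.
Compounded annually, the equivalent nominal rate is the EAR itself: 8.254%.

8.254%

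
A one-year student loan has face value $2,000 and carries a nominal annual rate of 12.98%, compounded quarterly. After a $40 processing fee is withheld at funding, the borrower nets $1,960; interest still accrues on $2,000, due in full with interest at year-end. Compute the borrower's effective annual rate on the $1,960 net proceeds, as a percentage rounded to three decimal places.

15.944%

Amount owed after one year: 2,000 × (1 + 0.1298/4)^4 = 2,000 × 1.136256 = $2,272.51.
Effective rate on net proceeds: 2,272.51 / 1,960 − 1 = 0.159445 = 15.944%.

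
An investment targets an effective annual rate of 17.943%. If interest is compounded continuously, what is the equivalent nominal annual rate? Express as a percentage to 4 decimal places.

16.5031%

Continuous: nominal r satisfies e^r − 1 = 0.17943.
r = ln(1 + 0.17943) = ln(1.17943) = 0.165031 = 16.5031%.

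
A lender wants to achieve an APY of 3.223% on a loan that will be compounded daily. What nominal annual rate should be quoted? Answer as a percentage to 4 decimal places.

(1 + r/365)^365 − 1 = 0.03223, so 1 + r/365 = 1.03223^(1/365).
r/365 = 0.000087, so r = 0.031723 = 3.1723%.

3.1723%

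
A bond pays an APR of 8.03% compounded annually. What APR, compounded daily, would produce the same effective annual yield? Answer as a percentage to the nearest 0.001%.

7.725%

Compounded annually, EAR = nominal = 0.080300.
Solve (1 + r/365)^365 = 1.080300: r/365 = 1.080300^(1/365) − 1 = 0.000212, so r = 0.077247 = 7.725%.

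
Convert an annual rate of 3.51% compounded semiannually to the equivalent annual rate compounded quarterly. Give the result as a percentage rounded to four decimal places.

3.4947%

EAR = (1 + 0.0351/2)^2 − 1 = 0.035408.
Solve (1 + r/4)^4 = 1.035408: r/4 = 1.035408^(1/4) − 1 = 0.008737, so r = 0.034947 = 3.4947%.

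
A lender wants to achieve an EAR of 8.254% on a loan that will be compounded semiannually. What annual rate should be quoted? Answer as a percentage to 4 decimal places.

(1 + r/2)^2 − 1 = 0.08254, so 1 + r/2 = 1.08254^(1/2).
r/2 = 0.040452, so r = 0.080904 = 8.0904%.

8.0904%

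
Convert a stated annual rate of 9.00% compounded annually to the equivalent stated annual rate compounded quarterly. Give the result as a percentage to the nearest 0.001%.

8.711%

Compounded annually, EAR = nominal = 0.090000.
Solve (1 + r/4)^4 = 1.090000: r/4 = 1.090000^(1/4) − 1 = 0.021778, so r = 0.087113 = 8.711%.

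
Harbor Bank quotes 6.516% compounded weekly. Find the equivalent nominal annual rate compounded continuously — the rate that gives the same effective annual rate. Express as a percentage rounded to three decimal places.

6.512%

EAR = (1 + 0.06516/52)^52 − 1 = 0.067286.
Equivalent continuous rate: r = ln(1 + 0.067286) = 0.065119 = 6.512%.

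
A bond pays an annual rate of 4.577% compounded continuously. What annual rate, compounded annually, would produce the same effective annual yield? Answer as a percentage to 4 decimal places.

4.6834%

EAR under continuous compounding: e^0.04577 − 1 = 0.046834.
Compounded annually, the equivalent nominal rate is the EAR itself: 4.6834%.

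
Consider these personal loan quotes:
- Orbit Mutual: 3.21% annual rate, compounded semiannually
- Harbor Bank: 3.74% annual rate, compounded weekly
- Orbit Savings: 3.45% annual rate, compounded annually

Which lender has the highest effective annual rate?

Harbor Bank

Orbit Mutual: (1 + 0.0321/2)^2 − 1 = 3.236%
Harbor Bank: (1 + 0.0374/52)^52 − 1 = 3.809%
Orbit Savings: compounded annually, EAR = 3.450%
The highest effective annual rate is Harbor Bank at 3.809%.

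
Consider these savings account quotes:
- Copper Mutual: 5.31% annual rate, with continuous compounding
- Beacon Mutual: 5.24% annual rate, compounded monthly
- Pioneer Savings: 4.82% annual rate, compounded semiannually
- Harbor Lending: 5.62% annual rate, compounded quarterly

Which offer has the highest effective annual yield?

Harbor Lending

Copper Mutual: e^0.0531 − 1 = 5.454%
Beacon Mutual: (1 + 0.0524/12)^12 − 1 = 5.368%
Pioneer Savings: (1 + 0.0482/2)^2 − 1 = 4.878%
Harbor Lending: (1 + 0.0562/4)^4 − 1 = 5.740%
The highest effective annual rate is Harbor Lending at 5.740%.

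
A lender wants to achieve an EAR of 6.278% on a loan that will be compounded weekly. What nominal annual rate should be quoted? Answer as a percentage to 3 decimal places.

6.092%

(1 + r/52)^52 − 1 = 0.06278, so 1 + r/52 = 1.06278^(1/52).
r/52 = 0.001172, so r = 0.060924 = 6.092%.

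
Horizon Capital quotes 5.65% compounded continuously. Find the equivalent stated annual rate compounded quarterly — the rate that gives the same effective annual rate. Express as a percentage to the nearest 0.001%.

EAR under continuous compounding: e^0.0565 − 1 = 0.058127.
Solve (1 + r/4)^4 = 1.058127: r/4 = 1.058127^(1/4) − 1 = 0.014225, so r = 0.056901 = 5.690%.

5.690%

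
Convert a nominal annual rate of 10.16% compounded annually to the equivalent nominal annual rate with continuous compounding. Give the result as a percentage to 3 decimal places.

9.676%

Compounded annually, EAR = nominal = 0.101600.
Equivalent continuous rate: r = ln(1 + 0.101600) = 0.096764 = 9.676%.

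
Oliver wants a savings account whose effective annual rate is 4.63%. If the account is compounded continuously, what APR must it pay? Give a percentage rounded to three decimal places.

4.526%

Continuous: nominal r satisfies e^r − 1 = 0.0463.
r = ln(1 + 0.0463) = ln(1.0463) = 0.045260 = 4.526%.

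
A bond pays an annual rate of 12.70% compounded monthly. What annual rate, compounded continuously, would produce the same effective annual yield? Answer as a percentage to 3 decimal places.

12.633%

EAR = (1 + 0.1270/12)^12 − 1 = 0.134660.
Equivalent continuous rate: r = ln(1 + 0.134660) = 0.126333 = 12.633%.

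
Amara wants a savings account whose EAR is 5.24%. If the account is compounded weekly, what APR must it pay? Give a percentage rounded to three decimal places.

(1 + r/52)^52 − 1 = 0.0524, so 1 + r/52 = 1.0524^(1/52).
r/52 = 0.000983, so r = 0.051098 = 5.110%.

5.110%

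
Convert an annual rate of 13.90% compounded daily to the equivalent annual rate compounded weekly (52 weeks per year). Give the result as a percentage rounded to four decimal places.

EAR = (1 + 0.1390/365)^365 − 1 = 0.149094.
Solve (1 + r/52)^52 = 1.149094: r/52 = 1.149094^(1/52) − 1 = 0.002676, so r = 0.139159 = 13.9159%.

13.9159%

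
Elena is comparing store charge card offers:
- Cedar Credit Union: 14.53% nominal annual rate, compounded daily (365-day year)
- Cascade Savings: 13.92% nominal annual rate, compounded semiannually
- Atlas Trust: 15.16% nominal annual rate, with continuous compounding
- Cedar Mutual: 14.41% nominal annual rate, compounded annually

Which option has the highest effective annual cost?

Cedar Credit Union: (1 + 0.1453/365)^365 − 1 = 15.635%
Cascade Savings: (1 + 0.1392/2)^2 − 1 = 14.404%
Atlas Trust: e^0.1516 − 1 = 16.369%
Cedar Mutual: compounded annually, EAR = 14.410%
The highest effective annual rate is Atlas Trust at 16.369%.

Atlas Trust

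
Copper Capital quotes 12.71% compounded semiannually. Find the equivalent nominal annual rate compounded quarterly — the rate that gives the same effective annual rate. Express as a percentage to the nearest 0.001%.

EAR = (1 + 0.1271/2)^2 − 1 = 0.131139.
Solve (1 + r/4)^4 = 1.131139: r/4 = 1.131139^(1/4) − 1 = 0.031286, so r = 0.125142 = 12.514%.

12.514%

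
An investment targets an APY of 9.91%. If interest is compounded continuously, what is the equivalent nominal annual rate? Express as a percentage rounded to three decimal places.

9.449%

Continuous: nominal r satisfies e^r − 1 = 0.0991.
r = ln(1 + 0.0991) = ln(1.0991) = 0.094492 = 9.449%.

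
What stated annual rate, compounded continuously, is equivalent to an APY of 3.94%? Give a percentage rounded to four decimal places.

Continuous: nominal r satisfies e^r − 1 = 0.0394.
r = ln(1 + 0.0394) = ln(1.0394) = 0.038644 = 3.8644%.

3.8644%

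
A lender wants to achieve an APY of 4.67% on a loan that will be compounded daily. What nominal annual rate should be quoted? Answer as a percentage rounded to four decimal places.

4.5645%

(1 + r/365)^365 − 1 = 0.0467, so 1 + r/365 = 1.0467^(1/365).
r/365 = 0.000125, so r = 0.045645 = 4.5645%.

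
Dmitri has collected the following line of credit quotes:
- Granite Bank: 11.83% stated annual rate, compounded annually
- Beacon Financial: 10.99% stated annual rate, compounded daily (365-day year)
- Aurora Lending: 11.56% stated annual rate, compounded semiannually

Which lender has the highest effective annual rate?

Granite Bank: compounded annually, EAR = 11.830%
Beacon Financial: (1 + 0.1099/365)^365 − 1 = 11.615%
Aurora Lending: (1 + 0.1156/2)^2 − 1 = 11.894%
The highest effective annual rate is Aurora Lending at 11.894%.

Aurora Lending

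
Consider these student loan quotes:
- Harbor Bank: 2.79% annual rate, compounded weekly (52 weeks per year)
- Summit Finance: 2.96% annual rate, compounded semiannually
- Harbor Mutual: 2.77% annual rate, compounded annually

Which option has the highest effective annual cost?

Summit Finance

Harbor Bank: (1 + 0.0279/52)^52 − 1 = 2.829%
Summit Finance: (1 + 0.0296/2)^2 − 1 = 2.982%
Harbor Mutual: compounded annually, EAR = 2.770%
The highest effective annual rate is Summit Finance at 2.982%.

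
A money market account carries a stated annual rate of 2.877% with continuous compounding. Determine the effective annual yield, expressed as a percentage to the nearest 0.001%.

With continuous compounding, EAR = e^0.02877 − 1.
e^0.02877 = 1.029188, so EAR = 0.029188 = 2.919%.

2.919%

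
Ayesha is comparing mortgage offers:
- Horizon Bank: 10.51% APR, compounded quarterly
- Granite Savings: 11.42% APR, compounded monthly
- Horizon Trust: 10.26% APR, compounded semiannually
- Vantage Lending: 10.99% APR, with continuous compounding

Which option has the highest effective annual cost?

Horizon Bank: (1 + 0.1051/4)^4 − 1 = 10.932%
Granite Savings: (1 + 0.1142/12)^12 − 1 = 12.037%
Horizon Trust: (1 + 0.1026/2)^2 − 1 = 10.523%
Vantage Lending: e^0.1099 − 1 = 11.617%
The highest effective annual rate is Granite Savings at 12.037%.

Granite Savings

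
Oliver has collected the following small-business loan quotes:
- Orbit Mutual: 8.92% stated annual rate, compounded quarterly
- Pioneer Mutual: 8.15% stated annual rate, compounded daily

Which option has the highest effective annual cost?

Orbit Mutual

Orbit Mutual: (1 + 0.0892/4)^4 − 1 = 9.223%
Pioneer Mutual: (1 + 0.0815/365)^365 − 1 = 8.490%
The highest effective annual rate is Orbit Mutual at 9.223%.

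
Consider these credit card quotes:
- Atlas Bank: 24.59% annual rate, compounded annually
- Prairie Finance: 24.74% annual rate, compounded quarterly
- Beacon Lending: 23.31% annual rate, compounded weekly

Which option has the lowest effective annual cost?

Atlas Bank: compounded annually, EAR = 24.590%
Prairie Finance: (1 + 0.2474/4)^4 − 1 = 27.131%
Beacon Lending: (1 + 0.2331/52)^52 − 1 = 26.185%
The lowest effective annual rate is Atlas Bank at 24.590%.

Atlas Bank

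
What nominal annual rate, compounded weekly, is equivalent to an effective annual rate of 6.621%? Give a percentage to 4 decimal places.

6.4150%

(1 + r/52)^52 − 1 = 0.06621, so 1 + r/52 = 1.06621^(1/52).
r/52 = 0.001234, so r = 0.064150 = 6.4150%.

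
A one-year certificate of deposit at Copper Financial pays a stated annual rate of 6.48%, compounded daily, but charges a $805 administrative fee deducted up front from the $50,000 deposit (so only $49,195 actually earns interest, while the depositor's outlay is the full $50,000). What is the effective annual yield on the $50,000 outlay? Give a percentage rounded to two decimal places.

4.98%

Value after one year: 49,195 × (1 + 0.0648/365)^365 = 49,195 × 1.066939 = $52,488.09.
Effective yield on the $50,000 outlay: 52,488.09 / 50,000 − 1 = 0.049762 = 4.98%.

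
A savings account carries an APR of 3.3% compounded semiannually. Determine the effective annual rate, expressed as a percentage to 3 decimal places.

EAR = (1 + 0.033/2)^2 − 1.
= (1 + 0.016500)^2 − 1 = 1.033272 − 1 = 3.327%.

3.327%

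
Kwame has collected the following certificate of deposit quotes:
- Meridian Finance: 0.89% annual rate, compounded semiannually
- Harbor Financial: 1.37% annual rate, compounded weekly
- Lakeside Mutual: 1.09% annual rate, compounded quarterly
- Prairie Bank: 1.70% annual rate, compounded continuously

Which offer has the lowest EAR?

Meridian Finance: (1 + 0.0089/2)^2 − 1 = 0.892%
Harbor Financial: (1 + 0.0137/52)^52 − 1 = 1.379%
Lakeside Mutual: (1 + 0.0109/4)^4 − 1 = 1.094%
Prairie Bank: e^0.0170 − 1 = 1.715%
The lowest effective annual rate is Meridian Finance at 0.892%.

Meridian Finance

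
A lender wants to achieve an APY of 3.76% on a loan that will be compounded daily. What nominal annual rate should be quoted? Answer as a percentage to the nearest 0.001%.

(1 + r/365)^365 − 1 = 0.0376, so 1 + r/365 = 1.0376^(1/365).
r/365 = 0.000101, so r = 0.036912 = 3.691%.

3.691%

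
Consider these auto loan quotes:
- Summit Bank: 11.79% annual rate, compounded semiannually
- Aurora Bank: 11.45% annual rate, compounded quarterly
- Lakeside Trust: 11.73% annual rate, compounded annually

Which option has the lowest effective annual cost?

Summit Bank: (1 + 0.1179/2)^2 − 1 = 12.138%
Aurora Bank: (1 + 0.1145/4)^4 − 1 = 11.951%
Lakeside Trust: compounded annually, EAR = 11.730%
The lowest effective annual rate is Lakeside Trust at 11.730%.

Lakeside Trust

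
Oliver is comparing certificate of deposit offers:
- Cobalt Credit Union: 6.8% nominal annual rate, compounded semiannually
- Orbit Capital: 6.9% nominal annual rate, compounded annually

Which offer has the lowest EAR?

Orbit Capital

Cobalt Credit Union: (1 + 0.068/2)^2 − 1 = 6.916%
Orbit Capital: compounded annually, EAR = 6.900%
The lowest effective annual rate is Orbit Capital at 6.900%.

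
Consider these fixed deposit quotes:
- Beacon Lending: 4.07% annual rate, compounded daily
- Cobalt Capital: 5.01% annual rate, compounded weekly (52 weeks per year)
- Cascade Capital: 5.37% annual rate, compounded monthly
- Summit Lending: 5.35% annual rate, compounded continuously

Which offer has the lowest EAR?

Beacon Lending: (1 + 0.0407/365)^365 − 1 = 4.154%
Cobalt Capital: (1 + 0.0501/52)^52 − 1 = 5.135%
Cascade Capital: (1 + 0.0537/12)^12 − 1 = 5.504%
Summit Lending: e^0.0535 − 1 = 5.496%
The lowest effective annual rate is Beacon Lending at 4.154%.

Beacon Lending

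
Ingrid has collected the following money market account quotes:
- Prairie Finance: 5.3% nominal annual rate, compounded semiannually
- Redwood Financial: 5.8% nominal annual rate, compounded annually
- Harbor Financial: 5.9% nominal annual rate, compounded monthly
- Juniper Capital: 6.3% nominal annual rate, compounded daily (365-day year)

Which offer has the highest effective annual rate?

Juniper Capital

Prairie Finance: (1 + 0.053/2)^2 − 1 = 5.370%
Redwood Financial: compounded annually, EAR = 5.800%
Harbor Financial: (1 + 0.059/12)^12 − 1 = 6.062%
Juniper Capital: (1 + 0.063/365)^365 − 1 = 6.502%
The highest effective annual rate is Juniper Capital at 6.502%.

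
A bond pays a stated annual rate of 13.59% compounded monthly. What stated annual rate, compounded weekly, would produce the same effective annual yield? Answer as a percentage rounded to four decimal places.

13.5312%

EAR = (1 + 0.1359/12)^12 − 1 = 0.144693.
Solve (1 + r/52)^52 = 1.144693: r/52 = 1.144693^(1/52) − 1 = 0.002602, so r = 0.135312 = 13.5312%.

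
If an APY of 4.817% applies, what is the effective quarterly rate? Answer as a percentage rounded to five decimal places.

The per-quarter rate i satisfies (1 + i)^4 = 1 + 0.04817.
i = 1.04817^(1/4) − 1 = 0.0118309 = 1.18309%.

1.18309%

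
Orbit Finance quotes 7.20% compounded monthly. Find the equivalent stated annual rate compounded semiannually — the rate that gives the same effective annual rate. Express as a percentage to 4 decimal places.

7.3089%

EAR = (1 + 0.0720/12)^12 − 1 = 0.074424.
Solve (1 + r/2)^2 = 1.074424: r/2 = 1.074424^(1/2) − 1 = 0.036544, so r = 0.073089 = 7.3089%.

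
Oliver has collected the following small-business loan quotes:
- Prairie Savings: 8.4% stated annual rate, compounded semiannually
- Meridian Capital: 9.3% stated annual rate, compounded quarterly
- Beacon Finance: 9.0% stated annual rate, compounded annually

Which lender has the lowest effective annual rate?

Prairie Savings

Prairie Savings: (1 + 0.084/2)^2 − 1 = 8.576%
Meridian Capital: (1 + 0.093/4)^4 − 1 = 9.629%
Beacon Finance: compounded annually, EAR = 9.000%
The lowest effective annual rate is Prairie Savings at 8.576%.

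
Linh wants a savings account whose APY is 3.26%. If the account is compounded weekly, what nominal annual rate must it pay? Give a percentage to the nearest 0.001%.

(1 + r/52)^52 − 1 = 0.0326, so 1 + r/52 = 1.0326^(1/52).
r/52 = 0.000617, so r = 0.032090 = 3.209%.

3.209%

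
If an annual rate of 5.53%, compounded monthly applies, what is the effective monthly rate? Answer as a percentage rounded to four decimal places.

0.4608%

With a nominal annual rate compounded monthly, the periodic rate is the nominal rate divided by 12.
i = 0.0553 / 12 = 0.0046083 = 0.4608%.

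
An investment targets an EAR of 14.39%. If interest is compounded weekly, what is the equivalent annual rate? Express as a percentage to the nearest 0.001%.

(1 + r/52)^52 − 1 = 0.1439, so 1 + r/52 = 1.1439^(1/52).
r/52 = 0.002589, so r = 0.134617 = 13.462%.

13.462%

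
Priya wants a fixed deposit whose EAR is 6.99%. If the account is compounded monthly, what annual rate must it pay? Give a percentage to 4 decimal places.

6.7756%

(1 + r/12)^12 − 1 = 0.0699, so 1 + r/12 = 1.0699^(1/12).
r/12 = 0.005646, so r = 0.067756 = 6.7756%.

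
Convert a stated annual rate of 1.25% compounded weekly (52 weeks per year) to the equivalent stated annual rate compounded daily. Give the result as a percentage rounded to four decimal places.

1.2499%

EAR = (1 + 0.0125/52)^52 − 1 = 0.012577.
Solve (1 + r/365)^365 = 1.012577: r/365 = 1.012577^(1/365) − 1 = 0.000034, so r = 0.012499 = 1.2499%.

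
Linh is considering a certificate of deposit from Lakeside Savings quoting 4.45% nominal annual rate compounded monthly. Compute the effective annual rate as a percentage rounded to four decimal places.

EAR = (1 + 0.0445/12)^12 − 1.
= 1.045419 − 1 = 4.5419%.

4.5419%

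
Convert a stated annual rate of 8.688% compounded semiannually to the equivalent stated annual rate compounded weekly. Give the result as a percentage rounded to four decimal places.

8.5115%

EAR = (1 + 0.08688/2)^2 − 1 = 0.088767.
Solve (1 + r/52)^52 = 1.088767: r/52 = 1.088767^(1/52) − 1 = 0.001637, so r = 0.085115 = 8.5115%.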